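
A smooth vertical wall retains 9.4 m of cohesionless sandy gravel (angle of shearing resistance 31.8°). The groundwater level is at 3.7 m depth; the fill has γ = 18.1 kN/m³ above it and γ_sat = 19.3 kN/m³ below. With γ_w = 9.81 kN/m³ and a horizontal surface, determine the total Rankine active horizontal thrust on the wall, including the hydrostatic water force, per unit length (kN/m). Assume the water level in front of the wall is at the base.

364 kN/m

K_a = tan²(45° − φ/2) = 0.3098.
γ' = 19.3 − 9.81 = 9.490 kN/m³. Depth below WT = 5.7 m.
σ'_h at WT = K_a γ d_w = 20.75 kPa; at base = 20.75 + K_a γ' × 5.7 = 37.50 kPa.
P₁ (0–3.7 m) = ½×20.75×3.7 = 38.38. P₂ (3.7–9.4 m) = ½(20.75+37.50)×5.7 = 166.0.
P_w = ½ γ_w h₂² = 0.5×9.81×5.7² = 159.4. Total = 38.38+166.0+159.4 = 363.8 kN/m.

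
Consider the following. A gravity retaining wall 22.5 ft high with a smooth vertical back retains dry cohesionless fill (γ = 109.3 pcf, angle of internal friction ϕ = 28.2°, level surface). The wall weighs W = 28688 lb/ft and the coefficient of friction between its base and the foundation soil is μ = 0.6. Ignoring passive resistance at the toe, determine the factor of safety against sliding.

K_a = tan²(45° − 28.2°/2) = 0.3582.
P_a = ½K_aγH² = 0.5×0.3582×109.3×22.5² = 9910 lb/ft, acting at H/3 = 7.500 ft above the base.
FS_sliding = μW / P_a = 0.6×28688 / 9910 = 1.737.

1.74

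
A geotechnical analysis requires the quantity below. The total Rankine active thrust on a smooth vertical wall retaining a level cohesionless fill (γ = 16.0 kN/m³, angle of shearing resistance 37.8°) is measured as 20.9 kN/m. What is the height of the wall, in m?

K_a = 0.2400. P_a = ½ K_a γ H² ⇒ H = √(2P_a/(K_a γ)).
H = √(2×20.9/(0.2400×16.0)) = 3.299 m.

3.30 m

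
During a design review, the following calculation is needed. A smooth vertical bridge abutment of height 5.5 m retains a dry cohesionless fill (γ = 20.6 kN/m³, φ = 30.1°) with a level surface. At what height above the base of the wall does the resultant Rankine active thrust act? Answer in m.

K_a = 0.3320.
The pressure distribution is triangular, so the resultant acts at H/3 above the base = 5.5/3 = 1.833 m.

1.83 m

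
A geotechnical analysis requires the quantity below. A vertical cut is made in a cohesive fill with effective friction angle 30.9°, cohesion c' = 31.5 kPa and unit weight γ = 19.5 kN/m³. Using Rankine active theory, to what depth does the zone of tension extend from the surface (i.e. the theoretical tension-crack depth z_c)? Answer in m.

K_a = tan²(45° − 30.9°/2) = 0.3214; √K_a = 0.5669.
The active pressure is zero where K_a γ z = 2c√K_a, so z_c = 2c/(γ√K_a) = 2×31.5/(19.5×0.5669) = 5.699 m.

5.70 m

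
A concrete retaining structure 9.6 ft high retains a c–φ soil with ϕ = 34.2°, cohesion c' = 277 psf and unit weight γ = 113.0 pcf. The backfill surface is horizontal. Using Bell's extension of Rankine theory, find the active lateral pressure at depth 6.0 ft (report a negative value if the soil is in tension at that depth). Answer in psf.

K_a = (1 − sin φ)/(1 + sin φ) = 0.2803.
σ_a = K_a γ z − 2c√K_a = 0.2803×113.0×6.0 − 2×277×0.5295 = -103.3 psf.

-103 psf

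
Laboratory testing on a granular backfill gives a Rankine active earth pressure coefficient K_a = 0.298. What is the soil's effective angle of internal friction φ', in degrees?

32.7°

K_a = tan²(45° − φ/2) ⇒ 45° − φ/2 = arctan(√0.298) = 28.63°.
φ = 2(45° − 28.63°) = 32.74°.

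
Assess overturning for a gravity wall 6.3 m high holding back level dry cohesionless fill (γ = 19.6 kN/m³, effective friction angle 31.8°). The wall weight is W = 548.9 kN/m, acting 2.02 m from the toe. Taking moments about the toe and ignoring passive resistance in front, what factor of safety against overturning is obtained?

K_a = tan²(45° − 31.8°/2) = 0.3098.
P_a = ½K_aγH² = 0.5×0.3098×19.6×6.3² = 120.5 kN/m, acting at H/3 = 2.100 m above the base.
Overturning moment M_o = P_a × H/3 = 120.5 × 2.100 = 253.0.
Resisting moment M_r = W × 2.02 = 548.9 × 2.02 = 1109.
FS_overturning = M_r/M_o = 1109/253.0 = 4.382.

4.38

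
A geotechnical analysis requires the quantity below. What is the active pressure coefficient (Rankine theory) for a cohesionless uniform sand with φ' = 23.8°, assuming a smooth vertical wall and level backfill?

K_a = (1 − sin φ)/(1 + sin φ) = (1 − sin 23.8°)/(1 + sin 23.8°) = 0.4250.

0.425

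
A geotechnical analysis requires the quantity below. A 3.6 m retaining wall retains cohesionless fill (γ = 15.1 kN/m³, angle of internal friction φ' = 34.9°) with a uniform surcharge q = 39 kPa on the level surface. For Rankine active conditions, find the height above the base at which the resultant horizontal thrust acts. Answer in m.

K_a = 0.2721.
Triangular part P₁ = ½K_aγH² = 26.63 at H/3 = 1.200 m; rectangular part P₂ = K_a q H = 38.21 at H/2 = 1.800 m.
ȳ = (P₁·1.200 + P₂·1.800)/(P₁+P₂) = 1.554 m.

1.55 m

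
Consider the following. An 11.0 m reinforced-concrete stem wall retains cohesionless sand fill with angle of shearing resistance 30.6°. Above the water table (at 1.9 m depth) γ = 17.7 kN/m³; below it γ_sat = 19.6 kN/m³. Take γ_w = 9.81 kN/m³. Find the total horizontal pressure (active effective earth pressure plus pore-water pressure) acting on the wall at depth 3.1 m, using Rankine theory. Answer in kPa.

K_a = (1 − sin φ)/(1 + sin φ) = 0.3253.
γ' = 19.6 − 9.81 = 9.790 kN/m³.
Effective vertical stress at 3.1 m: σ'_v = 17.7×1.9 + 9.790×1.20 = 45.38 kPa.
σ'_h = K_a σ'_v = 0.3253 × 45.38 = 14.76 kPa; u = γ_w × 1.20 = 11.77 kPa.
Total σ_h = 14.76 + 11.77 = 26.54 kPa.

26.5 kPa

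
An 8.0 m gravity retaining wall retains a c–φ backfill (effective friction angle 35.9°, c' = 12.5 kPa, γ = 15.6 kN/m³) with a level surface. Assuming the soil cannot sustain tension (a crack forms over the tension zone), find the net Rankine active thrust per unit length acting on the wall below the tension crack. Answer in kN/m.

K_a = 0.2607; √K_a = 0.5106.
Tension-crack depth z_c = 2c/(γ√K_a) = 2×12.5/(15.6×0.5106) = 3.138 m.
σ_a at base = K_a γ H − 2c√K_a = 0.2607×15.6×8.0 − 2×12.5×0.5106 = 19.77 kPa.
P_a = ½ × 19.77 × (H − z_c) = 0.5×19.77×4.862 = 48.07 kN/m.

48.1 kN/m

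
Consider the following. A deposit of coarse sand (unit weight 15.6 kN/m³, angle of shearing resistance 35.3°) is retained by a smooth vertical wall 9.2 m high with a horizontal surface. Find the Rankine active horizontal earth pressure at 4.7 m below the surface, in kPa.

19.6 kPa

K_a = (1 − sin φ)/(1 + sin φ) = 0.2675.
σ_h = K_a γ z = 0.2675 × 15.6 × 4.7 = 19.62 kPa.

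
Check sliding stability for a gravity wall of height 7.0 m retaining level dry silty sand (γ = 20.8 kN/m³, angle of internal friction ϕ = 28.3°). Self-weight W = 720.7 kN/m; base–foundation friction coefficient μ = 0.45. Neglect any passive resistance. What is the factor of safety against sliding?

K_a = tan²(45° − 28.3°/2) = 0.3568.
P_a = ½K_aγH² = 0.5×0.3568×20.8×7.0² = 181.8 kN/m, acting at H/3 = 2.333 m above the base.
FS_sliding = μW / P_a = 0.45×720.7 / 181.8 = 1.784.

1.78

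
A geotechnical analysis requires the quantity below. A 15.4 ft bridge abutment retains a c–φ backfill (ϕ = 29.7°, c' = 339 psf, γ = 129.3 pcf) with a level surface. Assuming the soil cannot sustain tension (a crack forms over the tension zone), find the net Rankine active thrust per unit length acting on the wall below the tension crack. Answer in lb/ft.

K_a = 0.3374; √K_a = 0.5808.
Tension-crack depth z_c = 2c/(γ√K_a) = 2×339/(129.3×0.5808) = 9.028 ft.
σ_a at base = K_a γ H − 2c√K_a = 0.3374×129.3×15.4 − 2×339×0.5808 = 278.0 psf.
P_a = ½ × 278.0 × (H − z_c) = 0.5×278.0×6.372 = 885.7 lb/ft.

886 lb/ft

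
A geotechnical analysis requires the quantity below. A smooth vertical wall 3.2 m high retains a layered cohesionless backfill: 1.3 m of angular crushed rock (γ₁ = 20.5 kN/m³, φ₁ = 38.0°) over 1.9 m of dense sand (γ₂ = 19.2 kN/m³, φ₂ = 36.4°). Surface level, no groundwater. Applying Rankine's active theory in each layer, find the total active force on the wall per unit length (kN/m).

K_a1 = tan²(45°−38.0°/2) = 0.2379; K_a2 = tan²(45°−36.4°/2) = 0.2552.
Layer 1: σ at base = K_a1 γ₁ h₁ = 6.340 kPa; P₁ = ½×6.340×1.3 = 4.121.
Layer 2: σ_v at top = γ₁h₁ = 26.65; σ_h top = K_a2×26.65 = 6.800; σ_h base = K_a2×(26.65+19.2×1.9) = 16.11.
P₂ = ½(6.800+16.11)×1.9 = 21.76. Total P_a = 4.121+21.76 = 25.88 kN/m.

25.9 kN/m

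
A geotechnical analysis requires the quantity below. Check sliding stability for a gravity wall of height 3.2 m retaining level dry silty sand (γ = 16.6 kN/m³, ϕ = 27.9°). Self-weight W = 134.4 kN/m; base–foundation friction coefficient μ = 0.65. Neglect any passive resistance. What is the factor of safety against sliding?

2.84

K_a = tan²(45° − 27.9°/2) = 0.3625.
P_a = ½K_aγH² = 0.5×0.3625×16.6×3.2² = 30.81 kN/m, acting at H/3 = 1.067 m above the base.
FS_sliding = μW / P_a = 0.65×134.4 / 30.81 = 2.836.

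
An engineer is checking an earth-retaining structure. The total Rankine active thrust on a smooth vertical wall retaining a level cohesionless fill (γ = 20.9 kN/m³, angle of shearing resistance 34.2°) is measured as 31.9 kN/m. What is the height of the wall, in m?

K_a = 0.2803. P_a = ½ K_a γ H² ⇒ H = √(2P_a/(K_a γ)).
H = √(2×31.9/(0.2803×20.9)) = 3.300 m.

3.30 m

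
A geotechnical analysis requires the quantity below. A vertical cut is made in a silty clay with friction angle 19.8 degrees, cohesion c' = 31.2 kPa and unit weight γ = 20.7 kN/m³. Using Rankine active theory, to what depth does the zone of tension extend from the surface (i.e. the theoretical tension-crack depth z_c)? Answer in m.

4.29 m

K_a = tan²(45° − 19.8°/2) = 0.4939; √K_a = 0.7028.
The active pressure is zero where K_a γ z = 2c√K_a, so z_c = 2c/(γ√K_a) = 2×31.2/(20.7×0.7028) = 4.289 m.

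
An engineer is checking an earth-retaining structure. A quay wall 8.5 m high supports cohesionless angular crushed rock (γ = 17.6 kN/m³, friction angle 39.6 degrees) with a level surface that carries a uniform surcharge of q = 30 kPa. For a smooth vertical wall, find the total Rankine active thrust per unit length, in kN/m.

197 kN/m

K_a = tan²(45° − φ/2) = 0.2214.
Soil triangle: ½ K_a γ H² = 0.5×0.2214×17.6×8.5² = 140.8 kN/m.
Surcharge rectangle: K_a q H = 0.2214×30×8.5 = 56.46 kN/m.
Total = 140.8 + 56.46 = 197.3 kN/m.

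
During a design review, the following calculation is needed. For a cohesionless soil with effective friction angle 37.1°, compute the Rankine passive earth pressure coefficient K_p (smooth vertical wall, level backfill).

4.04

K_p = (1 + sin φ)/(1 − sin φ) = tan²(45° + 37.1°/2) = 4.040.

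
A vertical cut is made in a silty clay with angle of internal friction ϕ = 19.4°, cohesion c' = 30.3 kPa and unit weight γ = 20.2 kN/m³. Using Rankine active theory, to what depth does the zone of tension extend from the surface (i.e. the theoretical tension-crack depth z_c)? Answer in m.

4.24 m

K_a = tan²(45° − 19.4°/2) = 0.5013; √K_a = 0.7080.
The active pressure is zero where K_a γ z = 2c√K_a, so z_c = 2c/(γ√K_a) = 2×30.3/(20.2×0.7080) = 4.237 m.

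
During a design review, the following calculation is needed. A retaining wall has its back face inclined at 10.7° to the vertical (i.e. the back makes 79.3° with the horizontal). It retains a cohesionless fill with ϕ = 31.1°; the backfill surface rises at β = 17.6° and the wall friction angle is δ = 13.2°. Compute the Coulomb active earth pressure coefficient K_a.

0.491

K_a = sin²(α+φ) / [sin²α · sin(α−δ) · (1 + √{sin(φ+δ)sin(φ−β) / (sin(α−δ)sin(α+β))})²].
With α = 79.3°, φ = 31.1°, δ = 13.2°, β = 17.6°: K_a = 0.4909.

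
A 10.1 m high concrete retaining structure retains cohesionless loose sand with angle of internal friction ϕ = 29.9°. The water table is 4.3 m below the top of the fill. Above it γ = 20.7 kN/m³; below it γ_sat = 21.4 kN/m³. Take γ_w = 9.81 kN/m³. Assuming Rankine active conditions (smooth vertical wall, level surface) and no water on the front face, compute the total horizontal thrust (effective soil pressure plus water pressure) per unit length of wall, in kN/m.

K_a = tan²(45° − φ/2) = 0.3347.
γ' = 21.4 − 9.81 = 11.59 kN/m³. Depth below WT = 5.8 m.
σ'_h at WT = K_a γ d_w = 29.79 kPa; at base = 29.79 + K_a γ' × 5.8 = 52.29 kPa.
P₁ (0–4.3 m) = ½×29.79×4.3 = 64.05. P₂ (4.3–10.1 m) = ½(29.79+52.29)×5.8 = 238.0.
P_w = ½ γ_w h₂² = 0.5×9.81×5.8² = 165.0. Total = 64.05+238.0+165.0 = 467.1 kN/m.

467 kN/m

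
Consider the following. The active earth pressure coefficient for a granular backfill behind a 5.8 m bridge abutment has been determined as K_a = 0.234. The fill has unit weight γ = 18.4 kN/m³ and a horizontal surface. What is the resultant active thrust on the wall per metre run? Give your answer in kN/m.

72.4 kN/m

P = ½ K_a γ H² = 0.5 × 0.234 × 18.4 × 5.8² = 72.42 kN/m.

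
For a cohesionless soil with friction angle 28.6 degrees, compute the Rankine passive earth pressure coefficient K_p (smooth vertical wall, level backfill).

K_p = (1 + sin φ)/(1 − sin φ) = tan²(45° + 28.6°/2) = 2.837.

2.84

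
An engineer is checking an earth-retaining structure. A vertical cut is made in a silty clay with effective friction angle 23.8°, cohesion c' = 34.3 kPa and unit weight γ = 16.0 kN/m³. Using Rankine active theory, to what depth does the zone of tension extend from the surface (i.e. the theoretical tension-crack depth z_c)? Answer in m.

6.58 m

K_a = tan²(45° − 23.8°/2) = 0.4250; √K_a = 0.6519.
The active pressure is zero where K_a γ z = 2c√K_a, so z_c = 2c/(γ√K_a) = 2×34.3/(16.0×0.6519) = 6.577 m.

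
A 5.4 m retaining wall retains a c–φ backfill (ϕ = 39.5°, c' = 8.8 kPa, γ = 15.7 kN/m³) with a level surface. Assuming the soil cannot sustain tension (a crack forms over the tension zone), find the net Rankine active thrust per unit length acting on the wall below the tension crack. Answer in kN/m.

16.0 kN/m

K_a = 0.2224; √K_a = 0.4716.
Tension-crack depth z_c = 2c/(γ√K_a) = 2×8.8/(15.7×0.4716) = 2.377 m.
σ_a at base = K_a γ H − 2c√K_a = 0.2224×15.7×5.4 − 2×8.8×0.4716 = 10.56 kPa.
P_a = ½ × 10.56 × (H − z_c) = 0.5×10.56×3.023 = 15.96 kN/m.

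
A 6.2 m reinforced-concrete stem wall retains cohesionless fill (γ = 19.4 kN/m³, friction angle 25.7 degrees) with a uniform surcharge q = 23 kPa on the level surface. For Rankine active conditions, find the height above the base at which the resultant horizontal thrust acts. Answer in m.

2.35 m

K_a = 0.3950.
Triangular part P₁ = ½K_aγH² = 147.3 at H/3 = 2.067 m; rectangular part P₂ = K_a q H = 56.33 at H/2 = 3.100 m.
ȳ = (P₁·2.067 + P₂·3.100)/(P₁+P₂) = 2.353 m.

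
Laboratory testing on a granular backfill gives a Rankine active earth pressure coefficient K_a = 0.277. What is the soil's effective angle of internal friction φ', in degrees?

K_a = tan²(45° − φ/2) ⇒ 45° − φ/2 = arctan(√0.277) = 27.76°.
φ = 2(45° − 27.76°) = 34.48°.

34.5°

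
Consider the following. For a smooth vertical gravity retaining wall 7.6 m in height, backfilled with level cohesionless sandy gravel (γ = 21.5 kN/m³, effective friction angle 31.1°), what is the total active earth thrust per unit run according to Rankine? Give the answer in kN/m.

198 kN/m

K_a = tan²(45° − φ/2) = 0.3188.
P_a = ½ K_a γ H² = 0.5 × 0.3188 × 21.5 × 7.6² = 197.9 kN/m.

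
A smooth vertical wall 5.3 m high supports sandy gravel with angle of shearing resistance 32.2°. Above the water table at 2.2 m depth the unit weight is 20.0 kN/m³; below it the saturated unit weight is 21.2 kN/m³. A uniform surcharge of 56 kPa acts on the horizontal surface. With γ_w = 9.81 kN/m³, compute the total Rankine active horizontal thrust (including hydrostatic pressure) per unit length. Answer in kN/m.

211 kN/m

K_a = tan²(45° − φ/2) = 0.3047.
γ' = 21.2 − 9.81 = 11.39 kN/m³. h₂ = H − d_w = 3.1 m.
σ'_h: at surface K_a·q = 17.07; at WT K_a(q+γd_w) = 30.47; at base K_a(q+γd_w+γ'h₂) = 41.23 kPa.
P₁ = ½(17.07+30.47)×2.2 = 52.29; P₂ = ½(30.47+41.23)×3.1 = 111.1; P_w = ½γ_w h₂² = 47.14.
Total = 52.29+111.1+47.14 = 210.6 kN/m.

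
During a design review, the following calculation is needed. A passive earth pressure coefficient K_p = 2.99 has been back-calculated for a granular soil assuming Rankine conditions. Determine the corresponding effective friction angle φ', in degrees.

29.9°

K_p = (1+sin φ)/(1−sin φ) ⇒ sin φ = (K_p − 1)/(K_p + 1) = 0.4987.
φ = arcsin(0.4987) = 29.92°.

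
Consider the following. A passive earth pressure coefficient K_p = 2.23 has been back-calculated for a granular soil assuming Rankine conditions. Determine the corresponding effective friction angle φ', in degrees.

22.4°

K_p = (1+sin φ)/(1−sin φ) ⇒ sin φ = (K_p − 1)/(K_p + 1) = 0.3808.
φ = arcsin(0.3808) = 22.38°.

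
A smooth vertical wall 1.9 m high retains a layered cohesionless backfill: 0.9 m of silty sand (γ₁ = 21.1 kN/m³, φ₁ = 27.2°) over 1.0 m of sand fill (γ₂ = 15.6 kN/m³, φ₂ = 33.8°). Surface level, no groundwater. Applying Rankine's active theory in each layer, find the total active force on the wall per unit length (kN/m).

K_a1 = tan²(45°−27.2°/2) = 0.3726; K_a2 = tan²(45°−33.8°/2) = 0.2851.
Layer 1: σ at base = K_a1 γ₁ h₁ = 7.076 kPa; P₁ = ½×7.076×0.9 = 3.184.
Layer 2: σ_v at top = γ₁h₁ = 18.99; σ_h top = K_a2×18.99 = 5.414; σ_h base = K_a2×(18.99+15.6×1.0) = 9.862.
P₂ = ½(5.414+9.862)×1.0 = 7.638. Total P_a = 3.184+7.638 = 10.82 kN/m.

10.8 kN/m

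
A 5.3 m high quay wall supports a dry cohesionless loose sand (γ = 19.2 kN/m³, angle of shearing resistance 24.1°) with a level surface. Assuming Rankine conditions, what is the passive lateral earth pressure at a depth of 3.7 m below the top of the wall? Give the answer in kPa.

169 kPa

K_p = (1 + sin φ)/(1 − sin φ) = 2.380.
σ_h = K_p γ z = 2.380 × 19.2 × 3.7 = 169.1 kPa.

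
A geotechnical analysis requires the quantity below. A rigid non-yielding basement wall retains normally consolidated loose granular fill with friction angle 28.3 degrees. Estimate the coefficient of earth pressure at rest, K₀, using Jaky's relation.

K₀ = 1 − sin φ' = 1 − sin 28.3° = 0.5259.

0.526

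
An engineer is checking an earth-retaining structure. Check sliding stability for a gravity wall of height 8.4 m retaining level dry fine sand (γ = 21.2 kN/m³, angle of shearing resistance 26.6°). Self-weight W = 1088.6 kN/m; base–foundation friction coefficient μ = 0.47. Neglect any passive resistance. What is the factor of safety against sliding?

1.79

K_a = tan²(45° − 26.6°/2) = 0.3814.
P_a = ½K_aγH² = 0.5×0.3814×21.2×8.4² = 285.3 kN/m, acting at H/3 = 2.800 m above the base.
FS_sliding = μW / P_a = 0.47×1088.6 / 285.3 = 1.793.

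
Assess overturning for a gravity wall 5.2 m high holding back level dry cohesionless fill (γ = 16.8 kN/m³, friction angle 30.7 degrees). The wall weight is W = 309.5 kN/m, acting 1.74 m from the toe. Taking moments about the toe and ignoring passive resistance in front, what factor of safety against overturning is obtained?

K_a = tan²(45° − 30.7°/2) = 0.3240.
P_a = ½K_aγH² = 0.5×0.3240×16.8×5.2² = 73.60 kN/m, acting at H/3 = 1.733 m above the base.
Overturning moment M_o = P_a × H/3 = 73.60 × 1.733 = 127.6.
Resisting moment M_r = W × 1.74 = 309.5 × 1.74 = 538.5.
FS_overturning = M_r/M_o = 538.5/127.6 = 4.221.

4.22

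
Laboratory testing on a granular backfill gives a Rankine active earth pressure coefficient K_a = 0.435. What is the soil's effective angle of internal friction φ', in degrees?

K_a = tan²(45° − φ/2) ⇒ 45° − φ/2 = arctan(√0.435) = 33.41°.
φ = 2(45° − 33.41°) = 23.19°.

23.2°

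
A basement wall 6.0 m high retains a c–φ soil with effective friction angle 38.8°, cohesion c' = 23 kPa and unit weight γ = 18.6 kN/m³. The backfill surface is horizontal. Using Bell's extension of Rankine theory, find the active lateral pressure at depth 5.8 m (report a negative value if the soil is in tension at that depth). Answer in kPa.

2.72 kPa

K_a = (1 − sin φ)/(1 + sin φ) = 0.2296.
σ_a = K_a γ z − 2c√K_a = 0.2296×18.6×5.8 − 2×23×0.4791 = 2.725 kPa.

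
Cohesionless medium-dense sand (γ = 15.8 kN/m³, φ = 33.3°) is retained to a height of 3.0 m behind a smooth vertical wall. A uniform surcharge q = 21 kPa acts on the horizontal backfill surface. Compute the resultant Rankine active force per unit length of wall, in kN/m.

K_a = tan²(45° − φ/2) = 0.2911.
Soil triangle: ½ K_a γ H² = 0.5×0.2911×15.8×3.0² = 20.70 kN/m.
Surcharge rectangle: K_a q H = 0.2911×21×3.0 = 18.34 kN/m.
Total = 20.70 + 18.34 = 39.04 kN/m.

39.0 kN/m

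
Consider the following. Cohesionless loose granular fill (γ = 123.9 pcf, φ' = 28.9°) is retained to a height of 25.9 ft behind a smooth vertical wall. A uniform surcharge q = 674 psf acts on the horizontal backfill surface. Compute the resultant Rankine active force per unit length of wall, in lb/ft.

20600 lb/ft

K_a = tan²(45° − φ/2) = 0.3484.
Soil triangle: ½ K_a γ H² = 0.5×0.3484×123.9×25.9² = 14480 lb/ft.
Surcharge rectangle: K_a q H = 0.3484×674×25.9 = 6081 lb/ft.
Total = 14480 + 6081 = 20560 lb/ft.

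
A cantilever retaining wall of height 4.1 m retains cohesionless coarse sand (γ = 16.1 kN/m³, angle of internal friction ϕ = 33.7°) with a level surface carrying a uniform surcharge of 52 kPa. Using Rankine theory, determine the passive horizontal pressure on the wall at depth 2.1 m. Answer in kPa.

300 kPa

K_p = (1 + sin φ)/(1 − sin φ) = 3.493.
σ_v = γz + q = 16.1 × 2.1 + 52 = 85.81 kPa.
σ_h = K_p σ_v = 3.493 × 85.81 = 299.7 kPa.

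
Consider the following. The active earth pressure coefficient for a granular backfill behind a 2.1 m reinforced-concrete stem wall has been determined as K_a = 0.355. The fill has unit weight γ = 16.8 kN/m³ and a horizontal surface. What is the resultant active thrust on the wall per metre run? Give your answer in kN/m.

13.2 kN/m

P = ½ K_a γ H² = 0.5 × 0.355 × 16.8 × 2.1² = 13.15 kN/m.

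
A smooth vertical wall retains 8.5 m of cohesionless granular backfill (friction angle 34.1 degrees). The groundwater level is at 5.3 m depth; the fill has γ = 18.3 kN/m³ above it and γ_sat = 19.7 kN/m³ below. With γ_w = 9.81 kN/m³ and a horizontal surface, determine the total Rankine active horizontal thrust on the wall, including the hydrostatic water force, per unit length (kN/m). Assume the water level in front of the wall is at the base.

224 kN/m

K_a = tan²(45° − φ/2) = 0.2815.
γ' = 19.7 − 9.81 = 9.890 kN/m³. Depth below WT = 3.2 m.
σ'_h at WT = K_a γ d_w = 27.31 kPa; at base = 27.31 + K_a γ' × 3.2 = 36.21 kPa.
P₁ (0–5.3 m) = ½×27.31×5.3 = 72.36. P₂ (5.3–8.5 m) = ½(27.31+36.21)×3.2 = 101.6.
P_w = ½ γ_w h₂² = 0.5×9.81×3.2² = 50.23. Total = 72.36+101.6+50.23 = 224.2 kN/m.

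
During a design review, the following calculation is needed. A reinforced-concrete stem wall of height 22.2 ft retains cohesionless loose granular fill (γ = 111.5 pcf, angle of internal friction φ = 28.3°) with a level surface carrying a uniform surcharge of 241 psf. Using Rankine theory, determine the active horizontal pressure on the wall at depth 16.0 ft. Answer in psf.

722 psf

K_a = (1 − sin φ)/(1 + sin φ) = 0.3568.
σ_v = γz + q = 111.5 × 16.0 + 241 = 2025 psf.
σ_h = K_a σ_v = 0.3568 × 2025 = 722.5 psf.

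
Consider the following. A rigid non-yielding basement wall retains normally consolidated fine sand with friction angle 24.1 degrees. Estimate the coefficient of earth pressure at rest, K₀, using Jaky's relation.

K₀ = 1 − sin φ' = 1 − sin 24.1° = 0.5917.

0.592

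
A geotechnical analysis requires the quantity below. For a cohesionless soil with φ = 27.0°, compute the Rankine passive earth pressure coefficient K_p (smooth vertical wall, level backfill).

K_p = (1 + sin φ)/(1 − sin φ) = tan²(45° + 27.0°/2) = 2.663.

2.66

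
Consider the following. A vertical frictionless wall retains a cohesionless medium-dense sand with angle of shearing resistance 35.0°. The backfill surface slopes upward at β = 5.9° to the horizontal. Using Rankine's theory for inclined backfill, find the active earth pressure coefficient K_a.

K_a = cos β · (cos β − √(cos²β − cos²φ)) / (cos β + √(cos²β − cos²φ)).
cos β = 0.9947, cos φ = 0.8192, √(cos²β − cos²φ) = 0.5643.
K_a = 0.9947 × (0.9947 − 0.5643)/(0.9947 + 0.5643) = 0.2746.

0.275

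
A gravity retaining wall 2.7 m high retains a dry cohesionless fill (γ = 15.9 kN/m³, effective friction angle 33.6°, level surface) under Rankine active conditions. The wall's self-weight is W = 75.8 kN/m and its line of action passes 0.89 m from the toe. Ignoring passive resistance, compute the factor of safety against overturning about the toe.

K_a = tan²(45° − 33.6°/2) = 0.2875.
P_a = ½K_aγH² = 0.5×0.2875×15.9×2.7² = 16.66 kN/m, acting at H/3 = 0.9000 m above the base.
Overturning moment M_o = P_a × H/3 = 16.66 × 0.9000 = 15.00.
Resisting moment M_r = W × 0.89 = 75.8 × 0.89 = 67.46.
FS_overturning = M_r/M_o = 67.46/15.00 = 4.499.

4.50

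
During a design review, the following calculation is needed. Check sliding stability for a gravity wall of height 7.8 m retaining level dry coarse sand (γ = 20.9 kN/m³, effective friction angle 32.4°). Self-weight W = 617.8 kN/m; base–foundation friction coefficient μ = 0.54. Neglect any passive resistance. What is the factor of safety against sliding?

1.74

K_a = tan²(45° − 32.4°/2) = 0.3022.
P_a = ½K_aγH² = 0.5×0.3022×20.9×7.8² = 192.2 kN/m, acting at H/3 = 2.600 m above the base.
FS_sliding = μW / P_a = 0.54×617.8 / 192.2 = 1.736.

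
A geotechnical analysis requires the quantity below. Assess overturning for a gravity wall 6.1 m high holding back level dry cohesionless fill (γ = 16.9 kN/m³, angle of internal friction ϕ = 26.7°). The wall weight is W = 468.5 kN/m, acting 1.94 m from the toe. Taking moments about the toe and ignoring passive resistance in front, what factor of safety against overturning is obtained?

K_a = tan²(45° − 26.7°/2) = 0.3800.
P_a = ½K_aγH² = 0.5×0.3800×16.9×6.1² = 119.5 kN/m, acting at H/3 = 2.033 m above the base.
Overturning moment M_o = P_a × H/3 = 119.5 × 2.033 = 242.9.
Resisting moment M_r = W × 1.94 = 468.5 × 1.94 = 908.9.
FS_overturning = M_r/M_o = 908.9/242.9 = 3.742.

3.74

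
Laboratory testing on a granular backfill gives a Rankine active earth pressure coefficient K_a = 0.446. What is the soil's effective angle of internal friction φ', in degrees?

22.5°

K_a = tan²(45° − φ/2) ⇒ 45° − φ/2 = arctan(√0.446) = 33.74°.
φ = 2(45° − 33.74°) = 22.53°.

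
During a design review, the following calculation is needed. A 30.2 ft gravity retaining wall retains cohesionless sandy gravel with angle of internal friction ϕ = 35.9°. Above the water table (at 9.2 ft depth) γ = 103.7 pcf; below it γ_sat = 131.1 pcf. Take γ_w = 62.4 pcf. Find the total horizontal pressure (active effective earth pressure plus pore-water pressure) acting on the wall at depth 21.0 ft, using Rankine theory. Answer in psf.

1200 psf

K_a = (1 − sin φ)/(1 + sin φ) = 0.2607.
γ' = 131.1 − 62.4 = 68.70 pcf.
Effective vertical stress at 21.0 ft: σ'_v = 103.7×9.2 + 68.70×11.8 = 1765 psf.
σ'_h = K_a σ'_v = 0.2607 × 1765 = 460.1 psf; u = γ_w × 11.8 = 736.3 psf.
Total σ_h = 460.1 + 736.3 = 1196 psf.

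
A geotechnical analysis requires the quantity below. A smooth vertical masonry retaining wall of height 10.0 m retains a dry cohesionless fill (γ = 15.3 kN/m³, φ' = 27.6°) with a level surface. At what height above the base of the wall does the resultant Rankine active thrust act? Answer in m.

K_a = 0.3668.
The pressure distribution is triangular, so the resultant acts at H/3 above the base = 10.0/3 = 3.333 m.

3.33 m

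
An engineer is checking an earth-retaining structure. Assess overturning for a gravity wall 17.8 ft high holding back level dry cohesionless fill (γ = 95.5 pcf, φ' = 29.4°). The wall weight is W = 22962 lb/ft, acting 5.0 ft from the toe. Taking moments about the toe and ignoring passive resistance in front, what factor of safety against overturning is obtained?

K_a = tan²(45° − 29.4°/2) = 0.3415.
P_a = ½K_aγH² = 0.5×0.3415×95.5×17.8² = 5166 lb/ft, acting at H/3 = 5.933 ft above the base.
Overturning moment M_o = P_a × H/3 = 5166 × 5.933 = 30650.
Resisting moment M_r = W × 5.0 = 22962 × 5.0 = 114800.
FS_overturning = M_r/M_o = 114800/30650 = 3.746.

3.75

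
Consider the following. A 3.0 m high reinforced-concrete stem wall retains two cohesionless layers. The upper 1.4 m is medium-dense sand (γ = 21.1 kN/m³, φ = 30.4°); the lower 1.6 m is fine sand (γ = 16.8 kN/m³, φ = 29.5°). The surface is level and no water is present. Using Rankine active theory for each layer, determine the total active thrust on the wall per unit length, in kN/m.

30.2 kN/m

K_a1 = tan²(45°−30.4°/2) = 0.3280; K_a2 = tan²(45°−29.5°/2) = 0.3401.
Layer 1: σ at base = K_a1 γ₁ h₁ = 9.689 kPa; P₁ = ½×9.689×1.4 = 6.782.
Layer 2: σ_v at top = γ₁h₁ = 29.54; σ_h top = K_a2×29.54 = 10.05; σ_h base = K_a2×(29.54+16.8×1.6) = 19.19.
P₂ = ½(10.05+19.19)×1.6 = 23.39. Total P_a = 6.782+23.39 = 30.17 kN/m.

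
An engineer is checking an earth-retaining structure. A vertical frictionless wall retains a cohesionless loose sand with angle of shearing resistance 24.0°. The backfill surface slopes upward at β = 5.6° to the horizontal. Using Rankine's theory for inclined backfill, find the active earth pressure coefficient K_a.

K_a = cos β · (cos β − √(cos²β − cos²φ)) / (cos β + √(cos²β − cos²φ)).
cos β = 0.9952, cos φ = 0.9135, √(cos²β − cos²φ) = 0.3949.
K_a = 0.9952 × (0.9952 − 0.3949)/(0.9952 + 0.3949) = 0.4298.

0.430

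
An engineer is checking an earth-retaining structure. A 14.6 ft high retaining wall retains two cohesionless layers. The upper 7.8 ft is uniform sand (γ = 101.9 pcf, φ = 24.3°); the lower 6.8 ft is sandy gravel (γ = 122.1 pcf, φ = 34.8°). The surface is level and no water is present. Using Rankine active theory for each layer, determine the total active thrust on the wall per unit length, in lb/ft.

K_a1 = tan²(45°−24.3°/2) = 0.4169; K_a2 = tan²(45°−34.8°/2) = 0.2733.
Layer 1: σ at base = K_a1 γ₁ h₁ = 331.4 psf; P₁ = ½×331.4×7.8 = 1292.
Layer 2: σ_v at top = γ₁h₁ = 794.8; σ_h top = K_a2×794.8 = 217.2; σ_h base = K_a2×(794.8+122.1×6.8) = 444.2.
P₂ = ½(217.2+444.2)×6.8 = 2249. Total P_a = 1292+2249 = 3541 lb/ft.

3540 lb/ft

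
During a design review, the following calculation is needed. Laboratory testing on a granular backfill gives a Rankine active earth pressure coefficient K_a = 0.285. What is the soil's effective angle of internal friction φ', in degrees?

33.8°

K_a = tan²(45° − φ/2) ⇒ 45° − φ/2 = arctan(√0.285) = 28.10°.
φ = 2(45° − 28.10°) = 33.81°.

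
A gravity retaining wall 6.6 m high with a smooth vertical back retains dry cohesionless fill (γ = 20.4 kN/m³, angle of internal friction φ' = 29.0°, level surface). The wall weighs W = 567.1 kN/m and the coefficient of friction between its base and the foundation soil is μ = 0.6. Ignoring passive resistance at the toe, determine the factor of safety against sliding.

2.21

K_a = tan²(45° − 29.0°/2) = 0.3470.
P_a = ½K_aγH² = 0.5×0.3470×20.4×6.6² = 154.2 kN/m, acting at H/3 = 2.200 m above the base.
FS_sliding = μW / P_a = 0.6×567.1 / 154.2 = 2.207.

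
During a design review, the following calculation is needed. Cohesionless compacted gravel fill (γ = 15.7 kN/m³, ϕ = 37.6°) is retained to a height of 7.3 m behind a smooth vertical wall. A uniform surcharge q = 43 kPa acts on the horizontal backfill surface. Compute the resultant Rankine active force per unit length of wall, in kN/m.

K_a = tan²(45° − φ/2) = 0.2421.
Soil triangle: ½ K_a γ H² = 0.5×0.2421×15.7×7.3² = 101.3 kN/m.
Surcharge rectangle: K_a q H = 0.2421×43×7.3 = 76.00 kN/m.
Total = 101.3 + 76.00 = 177.3 kN/m.

177 kN/m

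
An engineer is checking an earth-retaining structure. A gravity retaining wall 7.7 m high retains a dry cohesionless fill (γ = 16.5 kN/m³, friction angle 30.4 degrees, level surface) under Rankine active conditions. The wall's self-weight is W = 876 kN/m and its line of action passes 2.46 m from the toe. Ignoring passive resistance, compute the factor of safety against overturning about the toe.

K_a = tan²(45° − 30.4°/2) = 0.3280.
P_a = ½K_aγH² = 0.5×0.3280×16.5×7.7² = 160.4 kN/m, acting at H/3 = 2.567 m above the base.
Overturning moment M_o = P_a × H/3 = 160.4 × 2.567 = 411.8.
Resisting moment M_r = W × 2.46 = 876 × 2.46 = 2155.
FS_overturning = M_r/M_o = 2155/411.8 = 5.233.

5.23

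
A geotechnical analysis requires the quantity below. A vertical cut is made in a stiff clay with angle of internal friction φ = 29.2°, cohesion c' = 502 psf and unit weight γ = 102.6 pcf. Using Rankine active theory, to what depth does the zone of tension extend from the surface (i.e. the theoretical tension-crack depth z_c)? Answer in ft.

16.7 ft

K_a = tan²(45° − 29.2°/2) = 0.3442; √K_a = 0.5867.
The active pressure is zero where K_a γ z = 2c√K_a, so z_c = 2c/(γ√K_a) = 2×502/(102.6×0.5867) = 16.68 ft.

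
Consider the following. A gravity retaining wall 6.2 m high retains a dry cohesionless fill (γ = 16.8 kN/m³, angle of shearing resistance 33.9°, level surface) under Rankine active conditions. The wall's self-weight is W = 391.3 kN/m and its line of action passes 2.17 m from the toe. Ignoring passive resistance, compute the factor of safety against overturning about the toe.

K_a = tan²(45° − 33.9°/2) = 0.2839.
P_a = ½K_aγH² = 0.5×0.2839×16.8×6.2² = 91.67 kN/m, acting at H/3 = 2.067 m above the base.
Overturning moment M_o = P_a × H/3 = 91.67 × 2.067 = 189.5.
Resisting moment M_r = W × 2.17 = 391.3 × 2.17 = 849.1.
FS_overturning = M_r/M_o = 849.1/189.5 = 4.482.

4.48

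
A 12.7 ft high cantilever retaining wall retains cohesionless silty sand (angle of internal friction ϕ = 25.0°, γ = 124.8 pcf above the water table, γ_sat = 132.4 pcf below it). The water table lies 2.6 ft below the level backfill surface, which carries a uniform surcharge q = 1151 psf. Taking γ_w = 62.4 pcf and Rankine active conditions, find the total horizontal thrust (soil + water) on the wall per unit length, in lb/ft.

K_a = tan²(45° − φ/2) = 0.4059.
γ' = 132.4 − 62.4 = 70.00 pcf. h₂ = H − d_w = 10.1 ft.
σ'_h: at surface K_a·q = 467.1; at WT K_a(q+γd_w) = 598.8; at base K_a(q+γd_w+γ'h₂) = 885.8 psf.
P₁ = ½(467.1+598.8)×2.6 = 1386; P₂ = ½(598.8+885.8)×10.1 = 7497; P_w = ½γ_w h₂² = 3183.
Total = 1386+7497+3183 = 12070 lb/ft.

12100 lb/ft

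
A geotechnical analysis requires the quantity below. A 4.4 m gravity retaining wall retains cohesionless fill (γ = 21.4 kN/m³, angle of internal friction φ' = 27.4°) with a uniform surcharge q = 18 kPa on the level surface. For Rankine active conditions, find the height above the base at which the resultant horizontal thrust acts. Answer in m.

K_a = 0.3697.
Triangular part P₁ = ½K_aγH² = 76.58 at H/3 = 1.467 m; rectangular part P₂ = K_a q H = 29.28 at H/2 = 2.200 m.
ȳ = (P₁·1.467 + P₂·2.200)/(P₁+P₂) = 1.669 m.

1.67 m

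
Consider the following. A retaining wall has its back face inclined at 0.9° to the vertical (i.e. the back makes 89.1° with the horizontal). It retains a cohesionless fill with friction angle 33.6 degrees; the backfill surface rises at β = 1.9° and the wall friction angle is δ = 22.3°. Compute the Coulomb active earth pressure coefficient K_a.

0.270

K_a = sin²(α+φ) / [sin²α · sin(α−δ) · (1 + √{sin(φ+δ)sin(φ−β) / (sin(α−δ)sin(α+β))})²].
With α = 89.1°, φ = 33.6°, δ = 22.3°, β = 1.9°: K_a = 0.2704.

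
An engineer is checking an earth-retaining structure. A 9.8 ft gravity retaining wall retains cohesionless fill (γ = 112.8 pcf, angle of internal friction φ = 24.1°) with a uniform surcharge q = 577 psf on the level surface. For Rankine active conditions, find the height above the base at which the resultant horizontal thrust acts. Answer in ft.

K_a = 0.4201.
Triangular part P₁ = ½K_aγH² = 2276 at H/3 = 3.267 ft; rectangular part P₂ = K_a q H = 2376 at H/2 = 4.900 ft.
ȳ = (P₁·3.267 + P₂·4.900)/(P₁+P₂) = 4.101 ft.

4.10 ft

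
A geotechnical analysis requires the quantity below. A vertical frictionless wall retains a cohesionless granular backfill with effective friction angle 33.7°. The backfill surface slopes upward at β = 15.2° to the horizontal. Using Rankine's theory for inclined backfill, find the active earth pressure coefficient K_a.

K_a = cos β · (cos β − √(cos²β − cos²φ)) / (cos β + √(cos²β − cos²φ)).
cos β = 0.9650, cos φ = 0.8320, √(cos²β − cos²φ) = 0.4890.
K_a = 0.9650 × (0.9650 − 0.4890)/(0.9650 + 0.4890) = 0.3159.

0.316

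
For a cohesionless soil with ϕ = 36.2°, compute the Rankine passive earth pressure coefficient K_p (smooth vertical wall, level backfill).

3.89

K_p = (1 + sin φ)/(1 − sin φ) = tan²(45° + 36.2°/2) = 3.885.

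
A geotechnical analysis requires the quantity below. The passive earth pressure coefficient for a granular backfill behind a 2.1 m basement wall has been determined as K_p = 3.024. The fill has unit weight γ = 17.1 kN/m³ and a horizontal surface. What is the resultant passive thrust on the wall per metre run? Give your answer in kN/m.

P = ½ K_p γ H² = 0.5 × 3.024 × 17.1 × 2.1² = 114.0 kN/m.

114 kN/m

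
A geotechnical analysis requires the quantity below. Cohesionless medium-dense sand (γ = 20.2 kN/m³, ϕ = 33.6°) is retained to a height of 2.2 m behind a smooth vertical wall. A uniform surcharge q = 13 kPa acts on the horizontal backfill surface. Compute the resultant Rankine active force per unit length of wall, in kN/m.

22.3 kN/m

K_a = tan²(45° − φ/2) = 0.2875.
Soil triangle: ½ K_a γ H² = 0.5×0.2875×20.2×2.2² = 14.05 kN/m.
Surcharge rectangle: K_a q H = 0.2875×13×2.2 = 8.223 kN/m.
Total = 14.05 + 8.223 = 22.28 kN/m.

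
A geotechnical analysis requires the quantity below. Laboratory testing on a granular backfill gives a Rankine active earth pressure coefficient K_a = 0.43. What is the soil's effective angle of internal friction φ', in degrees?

K_a = tan²(45° − φ/2) ⇒ 45° − φ/2 = arctan(√0.43) = 33.25°.
φ = 2(45° − 33.25°) = 23.49°.

23.5°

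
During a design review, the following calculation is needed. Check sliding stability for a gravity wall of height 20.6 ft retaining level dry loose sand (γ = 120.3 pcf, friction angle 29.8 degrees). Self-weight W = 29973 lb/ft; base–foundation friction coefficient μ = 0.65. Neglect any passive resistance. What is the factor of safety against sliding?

2.27

K_a = tan²(45° − 29.8°/2) = 0.3360.
P_a = ½K_aγH² = 0.5×0.3360×120.3×20.6² = 8577 lb/ft, acting at H/3 = 6.867 ft above the base.
FS_sliding = μW / P_a = 0.65×29973 / 8577 = 2.271.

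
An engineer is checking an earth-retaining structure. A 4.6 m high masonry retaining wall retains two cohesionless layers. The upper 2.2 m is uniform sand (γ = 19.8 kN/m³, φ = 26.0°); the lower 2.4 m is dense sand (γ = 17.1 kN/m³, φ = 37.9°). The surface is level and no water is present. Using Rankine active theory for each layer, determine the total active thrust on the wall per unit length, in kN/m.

K_a1 = tan²(45°−26.0°/2) = 0.3905; K_a2 = tan²(45°−37.9°/2) = 0.2389.
Layer 1: σ at base = K_a1 γ₁ h₁ = 17.01 kPa; P₁ = ½×17.01×2.2 = 18.71.
Layer 2: σ_v at top = γ₁h₁ = 43.56; σ_h top = K_a2×43.56 = 10.41; σ_h base = K_a2×(43.56+17.1×2.4) = 20.21.
P₂ = ½(10.41+20.21)×2.4 = 36.75. Total P_a = 18.71+36.75 = 55.46 kN/m.

55.5 kN/m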